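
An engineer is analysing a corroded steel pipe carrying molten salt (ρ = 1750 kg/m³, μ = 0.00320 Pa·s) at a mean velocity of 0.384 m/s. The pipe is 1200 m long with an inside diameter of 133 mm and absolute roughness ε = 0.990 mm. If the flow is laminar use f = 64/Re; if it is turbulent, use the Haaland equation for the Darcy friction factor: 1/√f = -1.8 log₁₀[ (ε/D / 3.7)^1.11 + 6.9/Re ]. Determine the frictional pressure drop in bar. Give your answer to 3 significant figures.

Reynolds number Re = ρVD/μ = 1750 · 0.384 · 0.133 / 0.0032 = 2.793e+04.
Re > 4000 → turbulent. Relative roughness ε/D = 0.00099/0.133 = 0.00744. Haaland: 1/√f = -1.8 log₁₀[(0.00744/3.7)^1.11 + 6.9/2.793e+04] = -1.8 log₁₀[0.00102 + 0.000247] = 5.217, so f = 0.03674.
Darcy-Weisbach: ΔP = f(L/D)(ρV²/2) = 0.03674·(1200/0.133)·(1750·0.384²/2) = 0.03674·9023·129 = 4.277e+04 Pa.
ΔP = 4.277e+04 Pa = 0.428 bar.

ΔP ≈ 0.428 bar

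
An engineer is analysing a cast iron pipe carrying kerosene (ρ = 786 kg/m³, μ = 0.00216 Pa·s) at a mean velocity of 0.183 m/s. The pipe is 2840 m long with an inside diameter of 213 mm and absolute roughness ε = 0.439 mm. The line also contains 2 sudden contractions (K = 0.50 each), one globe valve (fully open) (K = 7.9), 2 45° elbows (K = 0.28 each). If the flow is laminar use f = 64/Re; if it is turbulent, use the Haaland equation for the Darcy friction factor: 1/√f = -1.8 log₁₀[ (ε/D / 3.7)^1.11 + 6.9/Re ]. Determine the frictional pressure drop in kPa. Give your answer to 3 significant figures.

ΔP ≈ 5.63 kPa

Reynolds number Re = ρVD/μ = 786 · 0.183 · 0.213 / 0.00216 = 1.418e+04.
Re > 4000 → turbulent. Relative roughness ε/D = 0.000439/0.213 = 0.00206. Haaland: 1/√f = -1.8 log₁₀[(0.00206/3.7)^1.11 + 6.9/1.418e+04] = -1.8 log₁₀[0.000244 + 0.000486] = 5.645, so f = 0.03138.
Total minor-loss coefficient ΣK = 2·0.5 + 1·7.9 + 2·0.28 = 9.46.
ΔP = [f·L/D + ΣK]·(ρV²/2) = [0.03138·2840/0.213 + 9.46]·(786·0.183²/2) = [418.4 + 9.46]·13.16 = 5631 Pa.
ΔP = 5631 Pa = 5.63 kPa.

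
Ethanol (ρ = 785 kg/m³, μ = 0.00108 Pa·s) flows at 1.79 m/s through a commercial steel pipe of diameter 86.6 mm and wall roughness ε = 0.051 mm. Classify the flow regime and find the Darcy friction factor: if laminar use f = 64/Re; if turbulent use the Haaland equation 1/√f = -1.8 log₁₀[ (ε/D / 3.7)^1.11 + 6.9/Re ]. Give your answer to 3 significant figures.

Re = ρVD/μ = 785·1.79·0.0866/0.00108 = 1.127e+05.
Re > 4000 → turbulent. ε/D = 5.1e-05/0.0866 = 0.000589; Haaland: 1/√f = -1.8 log₁₀[6.08e-05 + 6.12e-05] = 7.044, so f = 0.02015.

f ≈ 0.0202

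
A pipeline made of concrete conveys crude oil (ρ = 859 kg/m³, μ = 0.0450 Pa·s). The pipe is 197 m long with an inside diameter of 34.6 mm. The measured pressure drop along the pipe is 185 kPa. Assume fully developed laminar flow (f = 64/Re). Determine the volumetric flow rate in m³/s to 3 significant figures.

Q ≈ 7.34×10^-4 m³/s

For laminar flow, f = 64/Re with Re = ρVD/μ, so Darcy-Weisbach reduces to ΔP = 32μLV/D². Solving for V: V = ΔP·D²/(32μL) = 1.85e+05·(0.0346)²/(32·0.045·197) = 0.7807 m/s.
Check: Re = ρVD/μ = 859·0.7807·0.0346/0.045 = 515.6 < 2300, so the laminar assumption holds.
Q = V·A = 0.7807·(π/4·0.0346²) = 0.0007341 m³/s = 7.34×10^-4 m³/s.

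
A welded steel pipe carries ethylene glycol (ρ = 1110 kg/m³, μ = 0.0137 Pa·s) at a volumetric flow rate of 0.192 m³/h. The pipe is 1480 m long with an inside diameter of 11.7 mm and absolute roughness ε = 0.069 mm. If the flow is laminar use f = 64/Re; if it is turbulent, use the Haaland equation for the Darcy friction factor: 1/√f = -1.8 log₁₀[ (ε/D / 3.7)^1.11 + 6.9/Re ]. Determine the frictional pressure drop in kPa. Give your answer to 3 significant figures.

Q = 0.192 m³/h = 0.192/3600 = 5.333e-05 m³/s.
Cross-sectional area A = πD²/4 = π(0.0117)²/4 = 0.0001075 m²; mean velocity V = Q/A = 5.333e-05/0.0001075 = 0.4961 m/s.
Reynolds number Re = ρVD/μ = 1110 · 0.4961 · 0.0117 / 0.0137 = 470.2.
Re < 2300 → laminar flow, so f = 64/Re = 64/470.2 = 0.1361 (the turbulent correlation is not needed).
Darcy-Weisbach: ΔP = f(L/D)(ρV²/2) = 0.1361·(1480/0.0117)·(1110·0.4961²/2) = 0.1361·1.265e+05·136.6 = 2.351e+06 Pa.
ΔP = 2.351e+06 Pa = 2350 kPa.

ΔP ≈ 2350 kPa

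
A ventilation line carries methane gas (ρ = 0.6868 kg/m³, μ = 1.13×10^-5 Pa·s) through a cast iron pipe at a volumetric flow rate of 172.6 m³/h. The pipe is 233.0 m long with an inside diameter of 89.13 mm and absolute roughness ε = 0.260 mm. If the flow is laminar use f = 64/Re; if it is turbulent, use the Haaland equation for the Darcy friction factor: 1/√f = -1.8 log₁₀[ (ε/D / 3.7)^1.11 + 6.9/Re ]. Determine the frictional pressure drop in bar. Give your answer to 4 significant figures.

Q = 172.6 m³/h = 172.6/3600 = 0.04794 m³/s.
Cross-sectional area A = πD²/4 = π(0.08913)²/4 = 0.006239 m²; mean velocity V = Q/A = 0.04794/0.006239 = 7.684 m/s.
Reynolds number Re = ρVD/μ = 0.6868 · 7.684 · 0.08913 / 1.13e-05 = 4.163e+04.
Re > 4000 → turbulent. Relative roughness ε/D = 0.00026/0.08913 = 0.00292. Haaland: 1/√f = -1.8 log₁₀[(0.00292/3.7)^1.11 + 6.9/4.163e+04] = -1.8 log₁₀[0.000359 + 0.000166] = 5.904, so f = 0.02869.
Darcy-Weisbach: ΔP = f(L/D)(ρV²/2) = 0.02869·(233/0.08913)·(0.6868·7.684²/2) = 0.02869·2614·20.28 = 1521 Pa.
ΔP = 1521 Pa = 0.01521 bar.

ΔP ≈ 0.01521 bar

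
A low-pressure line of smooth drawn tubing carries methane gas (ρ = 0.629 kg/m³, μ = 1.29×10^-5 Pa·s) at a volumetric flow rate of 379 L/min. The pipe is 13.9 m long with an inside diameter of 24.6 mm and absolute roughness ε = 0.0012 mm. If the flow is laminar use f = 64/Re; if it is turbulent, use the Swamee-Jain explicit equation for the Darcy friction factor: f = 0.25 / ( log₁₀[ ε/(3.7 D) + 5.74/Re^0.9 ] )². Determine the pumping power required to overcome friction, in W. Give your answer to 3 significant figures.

Q = 379 L/min = 379/60000 = 0.006317 m³/s.
Cross-sectional area A = πD²/4 = π(0.0246)²/4 = 0.0004753 m²; mean velocity V = Q/A = 0.006317/0.0004753 = 13.29 m/s.
Reynolds number Re = ρVD/μ = 0.629 · 13.29 · 0.0246 / 1.29e-05 = 1.594e+04.
Re > 4000 → turbulent. Relative roughness ε/D = 1.2e-06/0.0246 = 4.88e-05. Swamee-Jain: f = 0.25/(log₁₀[4.88e-05/3.7 + 5.74/1.594e+04^0.9])² = 0.25/(log₁₀[1.32e-05 + 0.000948])² = 0.25/(-3.017)² = 0.02746.
Darcy-Weisbach: ΔP = f(L/D)(ρV²/2) = 0.02746·(13.9/0.0246)·(0.629·13.29²/2) = 0.02746·565·55.55 = 861.9 Pa.
Pumping power P = QΔP = 0.006317·861.9 = 5.444 W = 5.44 W.

P ≈ 5.44 W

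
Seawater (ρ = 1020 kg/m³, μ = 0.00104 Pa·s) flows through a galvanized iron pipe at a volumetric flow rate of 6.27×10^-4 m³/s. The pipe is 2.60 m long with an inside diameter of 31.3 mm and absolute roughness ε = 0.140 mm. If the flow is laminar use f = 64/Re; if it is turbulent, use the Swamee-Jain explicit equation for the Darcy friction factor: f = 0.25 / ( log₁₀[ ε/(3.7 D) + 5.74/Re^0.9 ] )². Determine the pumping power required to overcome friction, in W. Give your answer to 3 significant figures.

Cross-sectional area A = πD²/4 = π(0.0313)²/4 = 0.0007694 m²; mean velocity V = Q/A = 0.000627/0.0007694 = 0.8149 m/s.
Reynolds number Re = ρVD/μ = 1020 · 0.8149 · 0.0313 / 0.00104 = 2.501e+04.
Re > 4000 → turbulent. Relative roughness ε/D = 0.00014/0.0313 = 0.00447. Swamee-Jain: f = 0.25/(log₁₀[0.00447/3.7 + 5.74/2.501e+04^0.9])² = 0.25/(log₁₀[0.00121 + 0.000632])² = 0.25/(-2.735)² = 0.03342.
Darcy-Weisbach: ΔP = f(L/D)(ρV²/2) = 0.03342·(2.6/0.0313)·(1020·0.8149²/2) = 0.03342·83.07·338.6 = 940.1 Pa.
Pumping power P = QΔP = 0.000627·940.1 = 0.5895 W = 0.589 W.

P ≈ 0.589 W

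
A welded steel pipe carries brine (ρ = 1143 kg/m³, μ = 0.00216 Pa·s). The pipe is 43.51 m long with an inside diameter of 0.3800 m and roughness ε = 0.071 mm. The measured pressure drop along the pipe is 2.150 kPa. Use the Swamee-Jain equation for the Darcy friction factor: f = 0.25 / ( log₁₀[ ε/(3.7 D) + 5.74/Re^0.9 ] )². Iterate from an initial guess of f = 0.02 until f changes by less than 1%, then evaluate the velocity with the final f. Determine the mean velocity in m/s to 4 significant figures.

Rearranging Darcy-Weisbach: V = √(2·ΔP·D/(f·L·ρ)). With ε/D = 7.1e-05/0.38 = 0.000187, iterate starting from f = 0.02:
  f = 0.02 → V = √(2·2150·0.38/(0.02·43.51·1143)) = 1.282 m/s; Re = ρVD/μ = 2.577e+05; f → 0.0165
  f = 0.0165 → V = 1.411 m/s; Re = 2.838e+05; f → 0.01631
  f = 0.01631 → V = 1.419 m/s; Re = 2.854e+05; f → 0.0163
Converged (Δf/f < 1%). With the final f = 0.0163: V = √(2·2150·0.38/(0.0163·43.51·1143)) = 1.42 m/s.

V ≈ 1.420 m/s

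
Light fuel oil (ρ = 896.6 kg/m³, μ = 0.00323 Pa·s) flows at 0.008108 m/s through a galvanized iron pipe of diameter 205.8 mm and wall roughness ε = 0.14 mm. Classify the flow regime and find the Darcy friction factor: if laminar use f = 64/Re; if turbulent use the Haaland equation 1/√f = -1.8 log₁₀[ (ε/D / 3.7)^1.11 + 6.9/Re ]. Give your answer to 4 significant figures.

f ≈ 0.1382

Re = ρVD/μ = 896.6·0.008108·0.2058/0.00323 = 463.2.
Re < 2300 → laminar, so f = 64/Re = 0.1382 (roughness is irrelevant in laminar flow).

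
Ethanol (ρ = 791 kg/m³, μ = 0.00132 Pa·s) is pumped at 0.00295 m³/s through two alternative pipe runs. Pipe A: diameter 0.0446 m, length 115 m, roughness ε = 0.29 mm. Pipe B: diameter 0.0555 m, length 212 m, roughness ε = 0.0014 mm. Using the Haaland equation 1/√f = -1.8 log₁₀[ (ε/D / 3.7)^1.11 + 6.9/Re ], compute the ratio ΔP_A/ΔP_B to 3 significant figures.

ΔP_A/ΔP_B ≈ 2.56

Pipe A: V = Q/A = 0.00295/0.001562 = 1.888 m/s; Re = 5.047e+04; ε/D = 0.0065; Haaland → f = 0.03441; ΔP_A = f(L/D)(ρV²/2) = 1.251e+05 Pa.
Pipe B: V = Q/A = 0.00295/0.002419 = 1.219 m/s; Re = 4.055e+04; ε/D = 2.52e-05; Haaland → f = 0.02178; ΔP_B = f(L/D)(ρV²/2) = 4.892e+04 Pa.
ΔP_A/ΔP_B = 1.251e+05/4.892e+04 = 2.56.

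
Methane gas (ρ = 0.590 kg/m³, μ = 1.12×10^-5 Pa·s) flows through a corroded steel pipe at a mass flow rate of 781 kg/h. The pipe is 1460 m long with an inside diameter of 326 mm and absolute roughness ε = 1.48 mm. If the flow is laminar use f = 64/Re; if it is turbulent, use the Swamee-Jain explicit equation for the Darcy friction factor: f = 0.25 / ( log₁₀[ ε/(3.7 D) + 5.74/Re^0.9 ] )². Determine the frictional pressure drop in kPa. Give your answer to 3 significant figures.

ΔP ≈ 0.797 kPa

ṁ = 781 kg/h = 781/3600 = 0.2169 kg/s.
A = πD²/4 = π(0.326)²/4 = 0.08347 m²; mean velocity V = ṁ/(ρA) = 0.2169/(0.59 · 0.08347) = 4.405 m/s.
Reynolds number Re = ρVD/μ = 0.59 · 4.405 · 0.326 / 1.12e-05 = 7.565e+04.
Re > 4000 → turbulent. Relative roughness ε/D = 0.00148/0.326 = 0.00454. Swamee-Jain: f = 0.25/(log₁₀[0.00454/3.7 + 5.74/7.565e+04^0.9])² = 0.25/(log₁₀[0.00123 + 0.000233])² = 0.25/(-2.836)² = 0.03109.
Darcy-Weisbach: ΔP = f(L/D)(ρV²/2) = 0.03109·(1460/0.326)·(0.59·4.405²/2) = 0.03109·4479·5.725 = 797.2 Pa.
ΔP = 797.2 Pa = 0.797 kPa.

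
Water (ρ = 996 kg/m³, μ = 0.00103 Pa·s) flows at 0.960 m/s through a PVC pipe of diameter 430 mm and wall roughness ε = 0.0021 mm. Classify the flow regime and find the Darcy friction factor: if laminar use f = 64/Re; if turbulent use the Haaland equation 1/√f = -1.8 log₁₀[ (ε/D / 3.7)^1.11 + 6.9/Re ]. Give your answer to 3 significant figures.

Re = ρVD/μ = 996·0.96·0.43/0.00103 = 3.992e+05.
Re > 4000 → turbulent. ε/D = 2.1e-06/0.43 = 4.88e-06; Haaland: 1/√f = -1.8 log₁₀[2.98e-07 + 1.73e-05] = 8.559, so f = 0.01365.

f ≈ 0.0137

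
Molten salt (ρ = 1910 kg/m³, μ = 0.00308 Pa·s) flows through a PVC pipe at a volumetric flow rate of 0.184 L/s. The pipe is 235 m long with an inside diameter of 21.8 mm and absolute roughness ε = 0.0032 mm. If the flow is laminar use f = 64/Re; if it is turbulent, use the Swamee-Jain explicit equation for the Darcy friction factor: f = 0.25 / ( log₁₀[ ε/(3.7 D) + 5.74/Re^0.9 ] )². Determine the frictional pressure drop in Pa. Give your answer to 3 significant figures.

ΔP ≈ 87500 Pa

Q = 0.184 L/s = 0.184/1000 = 0.000184 m³/s.
Cross-sectional area A = πD²/4 = π(0.0218)²/4 = 0.0003733 m²; mean velocity V = Q/A = 0.000184/0.0003733 = 0.493 m/s.
Reynolds number Re = ρVD/μ = 1910 · 0.493 · 0.0218 / 0.00308 = 6664.
Re > 4000 → turbulent. Relative roughness ε/D = 3.2e-06/0.0218 = 0.000147. Swamee-Jain: f = 0.25/(log₁₀[0.000147/3.7 + 5.74/6664^0.9])² = 0.25/(log₁₀[3.97e-05 + 0.00208])² = 0.25/(-2.674)² = 0.03496.
Darcy-Weisbach: ΔP = f(L/D)(ρV²/2) = 0.03496·(235/0.0218)·(1910·0.493²/2) = 0.03496·1.078e+04·232.1 = 8.745e+04 Pa.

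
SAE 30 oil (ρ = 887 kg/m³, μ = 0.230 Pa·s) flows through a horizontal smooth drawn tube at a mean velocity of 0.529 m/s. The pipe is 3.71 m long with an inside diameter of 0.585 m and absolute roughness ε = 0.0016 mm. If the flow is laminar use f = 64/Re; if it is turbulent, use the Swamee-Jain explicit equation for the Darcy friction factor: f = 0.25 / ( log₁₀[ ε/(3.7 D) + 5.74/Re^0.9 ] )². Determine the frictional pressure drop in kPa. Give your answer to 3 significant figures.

Reynolds number Re = ρVD/μ = 887 · 0.529 · 0.585 / 0.23 = 1193.
Re < 2300 → laminar flow, so f = 64/Re = 64/1193 = 0.05363 (the turbulent correlation is not needed).
Darcy-Weisbach: ΔP = f(L/D)(ρV²/2) = 0.05363·(3.71/0.585)·(887·0.529²/2) = 0.05363·6.342·124.1 = 42.21 Pa.
ΔP = 42.21 Pa = 0.0422 kPa.

ΔP ≈ 0.0422 kPa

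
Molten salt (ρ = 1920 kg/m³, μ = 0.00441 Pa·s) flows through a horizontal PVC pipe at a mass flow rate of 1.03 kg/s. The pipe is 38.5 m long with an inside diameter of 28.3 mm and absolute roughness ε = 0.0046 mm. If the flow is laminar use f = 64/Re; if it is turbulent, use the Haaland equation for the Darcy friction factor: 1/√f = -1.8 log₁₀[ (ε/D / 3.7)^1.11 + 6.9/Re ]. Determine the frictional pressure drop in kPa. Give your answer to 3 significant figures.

A = πD²/4 = π(0.0283)²/4 = 0.000629 m²; mean velocity V = ṁ/(ρA) = 1.03/(1920 · 0.000629) = 0.8529 m/s.
Reynolds number Re = ρVD/μ = 1920 · 0.8529 · 0.0283 / 0.00441 = 1.051e+04.
Re > 4000 → turbulent. Relative roughness ε/D = 4.6e-06/0.0283 = 0.000163. Haaland: 1/√f = -1.8 log₁₀[(0.000163/3.7)^1.11 + 6.9/1.051e+04] = -1.8 log₁₀[1.46e-05 + 0.000657] = 5.712, so f = 0.03065.
Darcy-Weisbach: ΔP = f(L/D)(ρV²/2) = 0.03065·(38.5/0.0283)·(1920·0.8529²/2) = 0.03065·1360·698.3 = 2.912e+04 Pa.
ΔP = 2.912e+04 Pa = 29.1 kPa.

ΔP ≈ 29.1 kPa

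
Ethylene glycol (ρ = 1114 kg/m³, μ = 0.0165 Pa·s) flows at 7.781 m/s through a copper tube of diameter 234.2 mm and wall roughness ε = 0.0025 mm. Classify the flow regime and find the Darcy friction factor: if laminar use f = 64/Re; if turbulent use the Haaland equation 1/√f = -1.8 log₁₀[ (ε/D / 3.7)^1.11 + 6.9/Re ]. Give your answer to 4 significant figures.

f ≈ 0.01712

Re = ρVD/μ = 1114·7.781·0.2342/0.0165 = 1.23e+05.
Re > 4000 → turbulent. ε/D = 2.5e-06/0.2342 = 1.07e-05; Haaland: 1/√f = -1.8 log₁₀[7.09e-07 + 5.61e-05] = 7.642, so f = 0.01712.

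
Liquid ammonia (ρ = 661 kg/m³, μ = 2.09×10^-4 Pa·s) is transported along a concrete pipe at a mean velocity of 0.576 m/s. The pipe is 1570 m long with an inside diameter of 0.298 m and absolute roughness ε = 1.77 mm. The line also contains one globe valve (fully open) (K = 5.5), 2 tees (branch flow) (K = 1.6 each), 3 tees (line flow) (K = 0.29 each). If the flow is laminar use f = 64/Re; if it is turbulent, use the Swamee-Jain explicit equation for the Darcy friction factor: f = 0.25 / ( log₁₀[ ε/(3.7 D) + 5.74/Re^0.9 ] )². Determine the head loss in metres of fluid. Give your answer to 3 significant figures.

h_f ≈ 3.04 m

Reynolds number Re = ρVD/μ = 661 · 0.576 · 0.298 / 0.000209 = 5.429e+05.
Re > 4000 → turbulent. Relative roughness ε/D = 0.00177/0.298 = 0.00594. Swamee-Jain: f = 0.25/(log₁₀[0.00594/3.7 + 5.74/5.429e+05^0.9])² = 0.25/(log₁₀[0.00161 + 3.96e-05])² = 0.25/(-2.784)² = 0.03226.
Total minor-loss coefficient ΣK = 1·5.5 + 2·1.6 + 3·0.29 = 9.57.
ΔP = [f·L/D + ΣK]·(ρV²/2) = [0.03226·1570/0.298 + 9.57]·(661·0.576²/2) = [170 + 9.57]·109.7 = 1.969e+04 Pa.
Head loss h_f = ΔP/(ρg) = 1.969e+04/(661·9.81) = 3.04 m.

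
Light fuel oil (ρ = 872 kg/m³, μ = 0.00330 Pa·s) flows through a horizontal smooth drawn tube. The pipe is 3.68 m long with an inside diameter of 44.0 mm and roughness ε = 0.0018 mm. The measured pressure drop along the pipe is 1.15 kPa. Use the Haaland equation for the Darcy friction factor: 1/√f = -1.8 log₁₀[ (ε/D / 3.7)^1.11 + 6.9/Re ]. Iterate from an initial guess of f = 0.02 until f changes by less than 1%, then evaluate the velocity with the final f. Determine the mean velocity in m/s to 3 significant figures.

V ≈ 1.04 m/s

Rearranging Darcy-Weisbach: V = √(2·ΔP·D/(f·L·ρ)). With ε/D = 1.8e-06/0.044 = 4.09e-05, iterate starting from f = 0.02:
  f = 0.02 → V = √(2·1150·0.044/(0.02·3.68·872)) = 1.256 m/s; Re = ρVD/μ = 1.46e+04; f → 0.02796
  f = 0.02796 → V = 1.062 m/s; Re = 1.235e+04; f → 0.02921
  f = 0.02921 → V = 1.039 m/s; Re = 1.208e+04; f → 0.02939
Converged (Δf/f < 1%). With the final f = 0.02939: V = √(2·1150·0.044/(0.02939·3.68·872)) = 1.036 m/s.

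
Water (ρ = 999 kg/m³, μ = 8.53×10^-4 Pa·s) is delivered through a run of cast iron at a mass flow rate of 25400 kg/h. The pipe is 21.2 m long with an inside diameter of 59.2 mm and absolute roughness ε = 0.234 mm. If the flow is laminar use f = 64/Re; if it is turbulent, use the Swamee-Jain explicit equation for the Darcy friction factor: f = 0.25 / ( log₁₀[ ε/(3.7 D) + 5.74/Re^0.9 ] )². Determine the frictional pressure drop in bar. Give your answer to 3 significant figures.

ṁ = 25400 kg/h = 25400/3600 = 7.056 kg/s.
A = πD²/4 = π(0.0592)²/4 = 0.002753 m²; mean velocity V = ṁ/(ρA) = 7.056/(999 · 0.002753) = 2.566 m/s.
Reynolds number Re = ρVD/μ = 999 · 2.566 · 0.0592 / 0.000853 = 1.779e+05.
Re > 4000 → turbulent. Relative roughness ε/D = 0.000234/0.0592 = 0.00395. Swamee-Jain: f = 0.25/(log₁₀[0.00395/3.7 + 5.74/1.779e+05^0.9])² = 0.25/(log₁₀[0.00107 + 0.000108])² = 0.25/(-2.929)² = 0.02913.
Darcy-Weisbach: ΔP = f(L/D)(ρV²/2) = 0.02913·(21.2/0.0592)·(999·2.566²/2) = 0.02913·358.1·3289 = 3.431e+04 Pa.
ΔP = 3.431e+04 Pa = 0.343 bar.

ΔP ≈ 0.343 bar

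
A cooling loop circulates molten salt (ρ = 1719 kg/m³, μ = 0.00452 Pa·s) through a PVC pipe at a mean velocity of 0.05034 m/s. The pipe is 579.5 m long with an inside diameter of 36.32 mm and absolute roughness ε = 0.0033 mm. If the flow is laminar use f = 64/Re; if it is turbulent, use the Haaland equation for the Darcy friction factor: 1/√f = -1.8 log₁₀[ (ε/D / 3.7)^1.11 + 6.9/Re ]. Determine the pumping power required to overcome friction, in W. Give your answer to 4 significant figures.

P ≈ 0.1668 W

Reynolds number Re = ρVD/μ = 1719 · 0.05034 · 0.03632 / 0.00452 = 695.3.
Re < 2300 → laminar flow, so f = 64/Re = 64/695.3 = 0.09204 (the turbulent correlation is not needed).
Darcy-Weisbach: ΔP = f(L/D)(ρV²/2) = 0.09204·(579.5/0.03632)·(1719·0.05034²/2) = 0.09204·1.596e+04·2.178 = 3199 Pa.
Q = V·A = 0.05034·0.001036 = 5.215e-05 m³/s.
Pumping power P = QΔP = 5.215e-05·3199 = 0.16682 W = 0.1668 W.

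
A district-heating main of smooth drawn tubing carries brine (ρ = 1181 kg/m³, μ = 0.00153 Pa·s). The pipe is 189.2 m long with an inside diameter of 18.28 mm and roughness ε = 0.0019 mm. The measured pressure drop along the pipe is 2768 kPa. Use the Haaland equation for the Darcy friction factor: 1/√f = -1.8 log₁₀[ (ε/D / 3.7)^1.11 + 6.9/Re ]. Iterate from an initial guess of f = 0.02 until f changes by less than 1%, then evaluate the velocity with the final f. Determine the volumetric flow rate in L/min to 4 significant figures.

Q ≈ 75.44 L/min

Rearranging Darcy-Weisbach: V = √(2·ΔP·D/(f·L·ρ)). With ε/D = 1.9e-06/0.01828 = 0.000104, iterate starting from f = 0.02:
  f = 0.02 → V = √(2·2.768e+06·0.01828/(0.02·189.2·1181)) = 4.759 m/s; Re = ρVD/μ = 6.715e+04; f → 0.01976
  f = 0.01976 → V = 4.788 m/s; Re = 6.755e+04; f → 0.01974
Converged (Δf/f < 1%). With the final f = 0.01974: V = √(2·2.768e+06·0.01828/(0.01974·189.2·1181)) = 4.79 m/s.
Q = V·A = 4.79·(π/4·0.01828²) = 0.001257 m³/s = 75.44 L/min.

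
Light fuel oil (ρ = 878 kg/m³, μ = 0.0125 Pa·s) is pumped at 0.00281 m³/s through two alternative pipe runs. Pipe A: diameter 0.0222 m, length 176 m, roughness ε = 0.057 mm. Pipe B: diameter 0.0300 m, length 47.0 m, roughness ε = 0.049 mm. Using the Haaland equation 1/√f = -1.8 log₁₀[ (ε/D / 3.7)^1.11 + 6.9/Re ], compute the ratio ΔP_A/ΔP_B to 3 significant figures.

Pipe A: V = Q/A = 0.00281/0.0003871 = 7.26 m/s; Re = 1.132e+04; ε/D = 0.00257; Haaland → f = 0.03349; ΔP_A = f(L/D)(ρV²/2) = 6.143e+06 Pa.
Pipe B: V = Q/A = 0.00281/0.0007069 = 3.975 m/s; Re = 8377; ε/D = 0.00163; Haaland → f = 0.03442; ΔP_B = f(L/D)(ρV²/2) = 3.741e+05 Pa.
ΔP_A/ΔP_B = 6.143e+06/3.741e+05 = 16.4.

ΔP_A/ΔP_B ≈ 16.4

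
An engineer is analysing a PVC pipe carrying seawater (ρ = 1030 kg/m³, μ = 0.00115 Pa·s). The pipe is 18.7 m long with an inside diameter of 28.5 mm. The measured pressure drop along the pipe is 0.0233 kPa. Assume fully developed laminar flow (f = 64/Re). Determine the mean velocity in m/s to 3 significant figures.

V ≈ 0.0275 m/s

For laminar flow, f = 64/Re with Re = ρVD/μ, so Darcy-Weisbach reduces to ΔP = 32μLV/D². Solving for V: V = ΔP·D²/(32μL) = 23.3·(0.0285)²/(32·0.00115·18.7) = 0.0275 m/s.
Check: Re = ρVD/μ = 1030·0.0275·0.0285/0.00115 = 702 < 2300, so the laminar assumption holds.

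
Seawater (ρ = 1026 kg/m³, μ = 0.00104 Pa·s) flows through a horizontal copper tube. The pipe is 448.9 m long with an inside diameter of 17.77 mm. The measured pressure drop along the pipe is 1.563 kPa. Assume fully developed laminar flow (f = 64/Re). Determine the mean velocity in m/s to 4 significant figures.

For laminar flow, f = 64/Re with Re = ρVD/μ, so Darcy-Weisbach reduces to ΔP = 32μLV/D². Solving for V: V = ΔP·D²/(32μL) = 1563·(0.01777)²/(32·0.00104·448.9) = 0.03304 m/s.
Check: Re = ρVD/μ = 1026·0.03304·0.01777/0.00104 = 579.2 < 2300, so the laminar assumption holds.

V ≈ 0.03304 m/s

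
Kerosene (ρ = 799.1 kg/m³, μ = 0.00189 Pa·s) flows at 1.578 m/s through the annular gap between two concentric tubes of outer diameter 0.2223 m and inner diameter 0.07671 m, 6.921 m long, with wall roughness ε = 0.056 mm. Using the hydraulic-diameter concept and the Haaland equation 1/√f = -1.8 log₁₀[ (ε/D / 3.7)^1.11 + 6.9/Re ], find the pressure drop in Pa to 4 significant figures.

ΔP ≈ 929.5 Pa

Hydraulic diameter D_h = 4A/P = D_o - D_i = 0.2223 - 0.07671 = 0.1456 m.
Re = ρVD_h/μ = 799.1·1.578·0.1456/0.00189 = 9.714e+04.
ε/D_h = 5.6e-05/0.1456 = 0.000385; Haaland gives 1/√f = -1.8 log₁₀[3.79e-05+7.1e-05] = 7.133, so f = 0.01965.
ΔP = f(L/D_h)(ρV²/2) = 0.01965·6.921/0.1456·994.9 = 929.5 Pa.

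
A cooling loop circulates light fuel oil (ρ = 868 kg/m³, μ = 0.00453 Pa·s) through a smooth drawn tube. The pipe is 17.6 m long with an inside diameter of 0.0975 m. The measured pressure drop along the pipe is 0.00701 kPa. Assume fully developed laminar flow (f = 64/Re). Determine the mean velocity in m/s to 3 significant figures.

For laminar flow, f = 64/Re with Re = ρVD/μ, so Darcy-Weisbach reduces to ΔP = 32μLV/D². Solving for V: V = ΔP·D²/(32μL) = 7.01·(0.0975)²/(32·0.00453·17.6) = 0.02612 m/s.
Check: Re = ρVD/μ = 868·0.02612·0.0975/0.00453 = 488 < 2300, so the laminar assumption holds.

V ≈ 0.0261 m/s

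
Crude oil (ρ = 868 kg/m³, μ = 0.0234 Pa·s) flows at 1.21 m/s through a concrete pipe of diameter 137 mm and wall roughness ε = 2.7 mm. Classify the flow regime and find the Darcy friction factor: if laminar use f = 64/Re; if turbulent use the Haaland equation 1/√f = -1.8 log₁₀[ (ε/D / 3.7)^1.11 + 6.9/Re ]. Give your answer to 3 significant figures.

Re = ρVD/μ = 868·1.21·0.137/0.0234 = 6149.
Re > 4000 → turbulent. ε/D = 0.0027/0.137 = 0.0197; Haaland: 1/√f = -1.8 log₁₀[0.00299 + 0.00112] = 4.294, so f = 0.05424.

f ≈ 0.0542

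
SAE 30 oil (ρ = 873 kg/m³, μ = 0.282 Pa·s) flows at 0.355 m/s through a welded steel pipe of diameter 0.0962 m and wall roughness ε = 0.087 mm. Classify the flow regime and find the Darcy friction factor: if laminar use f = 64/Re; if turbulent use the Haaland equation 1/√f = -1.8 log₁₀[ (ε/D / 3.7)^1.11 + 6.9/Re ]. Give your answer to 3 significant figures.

Re = ρVD/μ = 873·0.355·0.0962/0.282 = 105.7.
Re < 2300 → laminar, so f = 64/Re = 0.6054 (roughness is irrelevant in laminar flow).

f ≈ 0.605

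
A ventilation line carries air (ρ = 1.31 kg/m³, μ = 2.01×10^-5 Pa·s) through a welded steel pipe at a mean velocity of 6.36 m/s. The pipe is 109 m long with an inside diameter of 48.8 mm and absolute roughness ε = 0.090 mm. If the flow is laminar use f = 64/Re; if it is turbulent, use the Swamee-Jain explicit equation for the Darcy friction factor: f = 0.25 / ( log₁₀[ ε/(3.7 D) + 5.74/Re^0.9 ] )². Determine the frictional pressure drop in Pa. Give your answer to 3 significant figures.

Reynolds number Re = ρVD/μ = 1.31 · 6.36 · 0.0488 / 2.01e-05 = 2.023e+04.
Re > 4000 → turbulent. Relative roughness ε/D = 9e-05/0.0488 = 0.00184. Swamee-Jain: f = 0.25/(log₁₀[0.00184/3.7 + 5.74/2.023e+04^0.9])² = 0.25/(log₁₀[0.000498 + 0.000765])² = 0.25/(-2.899)² = 0.02976.
Darcy-Weisbach: ΔP = f(L/D)(ρV²/2) = 0.02976·(109/0.0488)·(1.31·6.36²/2) = 0.02976·2234·26.49 = 1761 Pa.

ΔP ≈ 1760 Pa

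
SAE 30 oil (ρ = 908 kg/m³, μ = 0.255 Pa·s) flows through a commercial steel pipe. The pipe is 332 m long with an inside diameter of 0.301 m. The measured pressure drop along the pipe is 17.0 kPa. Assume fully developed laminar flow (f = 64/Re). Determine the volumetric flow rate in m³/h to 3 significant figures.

For laminar flow, f = 64/Re with Re = ρVD/μ, so Darcy-Weisbach reduces to ΔP = 32μLV/D². Solving for V: V = ΔP·D²/(32μL) = 1.7e+04·(0.301)²/(32·0.255·332) = 0.5685 m/s.
Check: Re = ρVD/μ = 908·0.5685·0.301/0.255 = 609.3 < 2300, so the laminar assumption holds.
Q = V·A = 0.5685·(π/4·0.301²) = 0.04046 m³/s = 146 m³/h.

Q ≈ 146 m³/h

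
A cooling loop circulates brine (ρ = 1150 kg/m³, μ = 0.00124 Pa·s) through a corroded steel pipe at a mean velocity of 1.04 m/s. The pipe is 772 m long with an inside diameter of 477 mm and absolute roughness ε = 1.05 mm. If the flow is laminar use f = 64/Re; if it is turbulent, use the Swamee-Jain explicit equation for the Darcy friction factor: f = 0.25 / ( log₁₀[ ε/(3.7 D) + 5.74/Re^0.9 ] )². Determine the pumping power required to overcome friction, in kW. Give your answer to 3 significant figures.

Reynolds number Re = ρVD/μ = 1150 · 1.04 · 0.477 / 0.00124 = 4.601e+05.
Re > 4000 → turbulent. Relative roughness ε/D = 0.00105/0.477 = 0.0022. Swamee-Jain: f = 0.25/(log₁₀[0.0022/3.7 + 5.74/4.601e+05^0.9])² = 0.25/(log₁₀[0.000595 + 4.6e-05])² = 0.25/(-3.193)² = 0.02452.
Darcy-Weisbach: ΔP = f(L/D)(ρV²/2) = 0.02452·(772/0.477)·(1150·1.04²/2) = 0.02452·1618·621.9 = 2.468e+04 Pa.
Q = V·A = 1.04·0.1787 = 0.1858 m³/s.
Pumping power P = QΔP = 0.1858·2.468e+04 = 4586 W = 4.59 kW.

P ≈ 4.59 kW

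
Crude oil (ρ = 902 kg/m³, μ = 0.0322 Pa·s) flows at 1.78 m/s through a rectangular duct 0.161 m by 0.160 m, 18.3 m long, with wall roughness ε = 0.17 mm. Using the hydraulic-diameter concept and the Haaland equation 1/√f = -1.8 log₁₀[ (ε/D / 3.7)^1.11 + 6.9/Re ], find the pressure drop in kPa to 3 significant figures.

ΔP ≈ 5.55 kPa

Hydraulic diameter D_h = 4A/P = 4·(0.161·0.16)/(2·(0.161+0.16)) = 0.103/0.642 = 0.1605 m.
Re = ρVD_h/μ = 902·1.78·0.1605/0.0322 = 8003.
ε/D_h = 0.00017/0.1605 = 0.00106; Haaland gives 1/√f = -1.8 log₁₀[0.000117+0.000862] = 5.417, so f = 0.03408.
ΔP = f(L/D_h)(ρV²/2) = 0.03408·18.3/0.1605·1429 = 5553 Pa.
ΔP = 5.55 kPa.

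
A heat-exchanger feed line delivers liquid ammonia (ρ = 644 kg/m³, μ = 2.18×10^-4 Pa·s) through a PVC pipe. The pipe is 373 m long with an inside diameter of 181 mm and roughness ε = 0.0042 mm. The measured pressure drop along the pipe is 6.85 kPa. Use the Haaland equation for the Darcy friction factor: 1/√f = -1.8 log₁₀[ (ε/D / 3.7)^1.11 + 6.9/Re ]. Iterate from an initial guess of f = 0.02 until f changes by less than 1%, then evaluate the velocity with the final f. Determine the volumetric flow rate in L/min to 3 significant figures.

Q ≈ 1350 L/min

Rearranging Darcy-Weisbach: V = √(2·ΔP·D/(f·L·ρ)). With ε/D = 4.2e-06/0.181 = 2.32e-05, iterate starting from f = 0.02:
  f = 0.02 → V = √(2·6850·0.181/(0.02·373·644)) = 0.7184 m/s; Re = ρVD/μ = 3.841e+05; f → 0.01393
  f = 0.01393 → V = 0.8608 m/s; Re = 4.603e+05; f → 0.01352
  f = 0.01352 → V = 0.8738 m/s; Re = 4.672e+05; f → 0.01349
Converged (Δf/f < 1%). With the final f = 0.01349: V = √(2·6850·0.181/(0.01349·373·644)) = 0.8749 m/s.
Q = V·A = 0.8749·(π/4·0.181²) = 0.02251 m³/s = 1350 L/min.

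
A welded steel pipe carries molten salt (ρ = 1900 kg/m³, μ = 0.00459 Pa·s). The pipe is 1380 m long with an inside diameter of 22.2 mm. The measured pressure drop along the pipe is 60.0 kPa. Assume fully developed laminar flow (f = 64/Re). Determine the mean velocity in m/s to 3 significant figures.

For laminar flow, f = 64/Re with Re = ρVD/μ, so Darcy-Weisbach reduces to ΔP = 32μLV/D². Solving for V: V = ΔP·D²/(32μL) = 6e+04·(0.0222)²/(32·0.00459·1380) = 0.1459 m/s.
Check: Re = ρVD/μ = 1900·0.1459·0.0222/0.00459 = 1341 < 2300, so the laminar assumption holds.

V ≈ 0.146 m/s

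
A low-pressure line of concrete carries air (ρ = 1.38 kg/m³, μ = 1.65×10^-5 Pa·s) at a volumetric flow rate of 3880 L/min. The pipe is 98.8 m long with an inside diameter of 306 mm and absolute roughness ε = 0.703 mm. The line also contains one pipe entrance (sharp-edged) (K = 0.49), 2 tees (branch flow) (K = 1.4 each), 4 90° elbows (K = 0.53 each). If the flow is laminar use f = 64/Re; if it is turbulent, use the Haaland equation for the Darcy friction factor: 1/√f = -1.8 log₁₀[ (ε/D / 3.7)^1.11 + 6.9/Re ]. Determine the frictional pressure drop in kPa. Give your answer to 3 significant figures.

Q = 3880 L/min = 3880/60000 = 0.06467 m³/s.
Cross-sectional area A = πD²/4 = π(0.306)²/4 = 0.07354 m²; mean velocity V = Q/A = 0.06467/0.07354 = 0.8793 m/s.
Reynolds number Re = ρVD/μ = 1.38 · 0.8793 · 0.306 / 1.65e-05 = 2.25e+04.
Re > 4000 → turbulent. Relative roughness ε/D = 0.000703/0.306 = 0.0023. Haaland: 1/√f = -1.8 log₁₀[(0.0023/3.7)^1.11 + 6.9/2.25e+04] = -1.8 log₁₀[0.000276 + 0.000307] = 5.823, so f = 0.02949.
Total minor-loss coefficient ΣK = 1·0.49 + 2·1.4 + 4·0.53 = 5.41.
ΔP = [f·L/D + ΣK]·(ρV²/2) = [0.02949·98.8/0.306 + 5.41]·(1.38·0.8793²/2) = [9.523 + 5.41]·0.5335 = 7.967 Pa.
ΔP = 7.967 Pa = 0.00797 kPa.

ΔP ≈ 0.00797 kPa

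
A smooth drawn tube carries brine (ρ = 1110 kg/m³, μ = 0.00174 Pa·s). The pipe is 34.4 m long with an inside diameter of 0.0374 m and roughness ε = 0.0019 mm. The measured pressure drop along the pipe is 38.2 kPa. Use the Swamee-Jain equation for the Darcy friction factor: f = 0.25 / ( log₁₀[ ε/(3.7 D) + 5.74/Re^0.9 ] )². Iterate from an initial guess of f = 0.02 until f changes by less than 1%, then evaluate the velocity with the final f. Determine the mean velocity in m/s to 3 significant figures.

V ≈ 1.87 m/s

Rearranging Darcy-Weisbach: V = √(2·ΔP·D/(f·L·ρ)). With ε/D = 1.9e-06/0.0374 = 5.08e-05, iterate starting from f = 0.02:
  f = 0.02 → V = √(2·3.82e+04·0.0374/(0.02·34.4·1110)) = 1.934 m/s; Re = ρVD/μ = 4.615e+04; f → 0.02134
  f = 0.02134 → V = 1.873 m/s; Re = 4.468e+04; f → 0.02149
Converged (Δf/f < 1%). With the final f = 0.02149: V = √(2·3.82e+04·0.0374/(0.02149·34.4·1110)) = 1.866 m/s.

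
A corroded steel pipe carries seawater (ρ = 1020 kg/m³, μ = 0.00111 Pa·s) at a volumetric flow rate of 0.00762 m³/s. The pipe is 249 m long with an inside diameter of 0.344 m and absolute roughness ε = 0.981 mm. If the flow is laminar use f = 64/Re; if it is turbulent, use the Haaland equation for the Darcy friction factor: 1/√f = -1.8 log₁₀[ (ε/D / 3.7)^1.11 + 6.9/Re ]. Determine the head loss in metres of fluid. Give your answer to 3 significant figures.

Cross-sectional area A = πD²/4 = π(0.344)²/4 = 0.09294 m²; mean velocity V = Q/A = 0.00762/0.09294 = 0.08199 m/s.
Reynolds number Re = ρVD/μ = 1020 · 0.08199 · 0.344 / 0.00111 = 2.592e+04.
Re > 4000 → turbulent. Relative roughness ε/D = 0.000981/0.344 = 0.00285. Haaland: 1/√f = -1.8 log₁₀[(0.00285/3.7)^1.11 + 6.9/2.592e+04] = -1.8 log₁₀[0.00035 + 0.000266] = 5.778, so f = 0.02995.
Darcy-Weisbach: ΔP = f(L/D)(ρV²/2) = 0.02995·(249/0.344)·(1020·0.08199²/2) = 0.02995·723.8·3.428 = 74.33 Pa.
Head loss h_f = ΔP/(ρg) = 74.33/(1020·9.81) = 0.00743 m.

h_f ≈ 0.00743 m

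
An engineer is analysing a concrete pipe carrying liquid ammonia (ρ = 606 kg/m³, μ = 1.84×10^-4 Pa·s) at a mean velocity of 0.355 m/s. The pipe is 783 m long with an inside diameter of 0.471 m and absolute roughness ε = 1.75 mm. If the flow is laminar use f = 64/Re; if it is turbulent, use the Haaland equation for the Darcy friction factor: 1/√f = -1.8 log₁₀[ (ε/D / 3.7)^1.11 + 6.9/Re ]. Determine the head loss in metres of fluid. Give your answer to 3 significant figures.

Reynolds number Re = ρVD/μ = 606 · 0.355 · 0.471 / 0.000184 = 5.507e+05.
Re > 4000 → turbulent. Relative roughness ε/D = 0.00175/0.471 = 0.00372. Haaland: 1/√f = -1.8 log₁₀[(0.00372/3.7)^1.11 + 6.9/5.507e+05] = -1.8 log₁₀[0.00047 + 1.25e-05] = 5.97, so f = 0.02806.
Darcy-Weisbach: ΔP = f(L/D)(ρV²/2) = 0.02806·(783/0.471)·(606·0.355²/2) = 0.02806·1662·38.19 = 1781 Pa.
Head loss h_f = ΔP/(ρg) = 1781/(606·9.81) = 0.300 m.

h_f ≈ 0.300 m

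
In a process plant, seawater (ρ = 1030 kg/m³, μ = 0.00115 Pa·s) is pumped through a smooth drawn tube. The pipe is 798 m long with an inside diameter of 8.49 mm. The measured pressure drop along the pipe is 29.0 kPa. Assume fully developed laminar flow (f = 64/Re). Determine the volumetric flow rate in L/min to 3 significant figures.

For laminar flow, f = 64/Re with Re = ρVD/μ, so Darcy-Weisbach reduces to ΔP = 32μLV/D². Solving for V: V = ΔP·D²/(32μL) = 2.9e+04·(0.00849)²/(32·0.00115·798) = 0.07118 m/s.
Check: Re = ρVD/μ = 1030·0.07118·0.00849/0.00115 = 541.3 < 2300, so the laminar assumption holds.
Q = V·A = 0.07118·(π/4·0.00849²) = 4.03e-06 m³/s = 0.242 L/min.

Q ≈ 0.242 L/min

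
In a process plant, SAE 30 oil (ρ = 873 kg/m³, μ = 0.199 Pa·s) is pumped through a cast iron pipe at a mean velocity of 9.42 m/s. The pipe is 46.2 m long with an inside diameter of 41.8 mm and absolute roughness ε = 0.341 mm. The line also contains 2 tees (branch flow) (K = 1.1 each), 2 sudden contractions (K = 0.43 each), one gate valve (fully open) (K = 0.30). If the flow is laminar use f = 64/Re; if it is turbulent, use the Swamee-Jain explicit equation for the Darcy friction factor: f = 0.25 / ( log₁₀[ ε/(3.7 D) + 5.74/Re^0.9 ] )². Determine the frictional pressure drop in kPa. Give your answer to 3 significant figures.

ΔP ≈ 1720 kPa

Reynolds number Re = ρVD/μ = 873 · 9.42 · 0.0418 / 0.199 = 1727.
Re < 2300 → laminar flow, so f = 64/Re = 64/1727 = 0.03705 (the turbulent correlation is not needed).
Total minor-loss coefficient ΣK = 2·1.1 + 2·0.43 + 1·0.3 = 3.36.
ΔP = [f·L/D + ΣK]·(ρV²/2) = [0.03705·46.2/0.0418 + 3.36]·(873·9.42²/2) = [40.95 + 3.36]·3.873e+04 = 1.716e+06 Pa.
ΔP = 1.716e+06 Pa = 1720 kPa.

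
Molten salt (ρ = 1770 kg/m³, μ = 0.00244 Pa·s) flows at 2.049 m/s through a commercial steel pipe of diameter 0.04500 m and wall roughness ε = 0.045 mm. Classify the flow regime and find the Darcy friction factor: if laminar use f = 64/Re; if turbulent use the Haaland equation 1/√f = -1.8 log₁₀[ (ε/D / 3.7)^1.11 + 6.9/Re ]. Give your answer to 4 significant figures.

Re = ρVD/μ = 1770·2.049·0.045/0.00244 = 6.689e+04.
Re > 4000 → turbulent. ε/D = 4.5e-05/0.045 = 0.001; Haaland: 1/√f = -1.8 log₁₀[0.000109 + 0.000103] = 6.61, so f = 0.02289.

f ≈ 0.02289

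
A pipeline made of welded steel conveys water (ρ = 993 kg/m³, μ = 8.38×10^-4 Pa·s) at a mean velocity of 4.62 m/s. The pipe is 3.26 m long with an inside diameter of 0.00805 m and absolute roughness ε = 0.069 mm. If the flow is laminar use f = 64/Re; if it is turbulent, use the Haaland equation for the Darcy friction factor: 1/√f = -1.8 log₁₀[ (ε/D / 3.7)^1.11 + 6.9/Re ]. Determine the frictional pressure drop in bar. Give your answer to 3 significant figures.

ΔP ≈ 1.61 bar

Reynolds number Re = ρVD/μ = 993 · 4.62 · 0.00805 / 0.000838 = 4.407e+04.
Re > 4000 → turbulent. Relative roughness ε/D = 6.9e-05/0.00805 = 0.00857. Haaland: 1/√f = -1.8 log₁₀[(0.00857/3.7)^1.11 + 6.9/4.407e+04] = -1.8 log₁₀[0.00119 + 0.000157] = 5.168, so f = 0.03744.
Darcy-Weisbach: ΔP = f(L/D)(ρV²/2) = 0.03744·(3.26/0.00805)·(993·4.62²/2) = 0.03744·405·1.06e+04 = 1.607e+05 Pa.
ΔP = 1.607e+05 Pa = 1.61 bar.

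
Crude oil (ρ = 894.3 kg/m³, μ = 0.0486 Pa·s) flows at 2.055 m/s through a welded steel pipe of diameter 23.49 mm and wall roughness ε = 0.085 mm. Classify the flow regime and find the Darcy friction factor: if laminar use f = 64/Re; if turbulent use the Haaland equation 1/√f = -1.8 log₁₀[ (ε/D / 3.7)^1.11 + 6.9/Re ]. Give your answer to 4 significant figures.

f ≈ 0.07205

Re = ρVD/μ = 894.3·2.055·0.02349/0.0486 = 888.3.
Re < 2300 → laminar, so f = 64/Re = 0.07205 (roughness is irrelevant in laminar flow).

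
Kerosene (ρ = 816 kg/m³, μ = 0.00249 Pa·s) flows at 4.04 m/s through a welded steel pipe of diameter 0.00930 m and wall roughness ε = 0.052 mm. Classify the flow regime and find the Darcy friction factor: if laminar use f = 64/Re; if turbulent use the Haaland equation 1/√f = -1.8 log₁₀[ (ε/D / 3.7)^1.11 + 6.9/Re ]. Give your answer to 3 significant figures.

f ≈ 0.0371

Re = ρVD/μ = 816·4.04·0.0093/0.00249 = 1.231e+04.
Re > 4000 → turbulent. ε/D = 5.2e-05/0.0093 = 0.00559; Haaland: 1/√f = -1.8 log₁₀[0.00074 + 0.00056] = 5.195, so f = 0.03706.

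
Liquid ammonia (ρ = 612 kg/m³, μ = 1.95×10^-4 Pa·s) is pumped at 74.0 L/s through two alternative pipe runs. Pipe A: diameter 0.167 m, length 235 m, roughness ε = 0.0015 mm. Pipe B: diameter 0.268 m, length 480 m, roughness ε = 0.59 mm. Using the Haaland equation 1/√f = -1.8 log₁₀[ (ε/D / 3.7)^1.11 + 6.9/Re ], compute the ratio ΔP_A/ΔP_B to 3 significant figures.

ΔP_A/ΔP_B ≈ 2.32

Pipe A: V = Q/A = 0.074/0.0219 = 3.378 m/s; Re = 1.771e+06; ε/D = 8.98e-06; Haaland → f = 0.01079; ΔP_A = f(L/D)(ρV²/2) = 5.303e+04 Pa.
Pipe B: V = Q/A = 0.074/0.05641 = 1.312 m/s; Re = 1.103e+06; ε/D = 0.0022; Haaland → f = 0.02422; ΔP_B = f(L/D)(ρV²/2) = 2.284e+04 Pa.
ΔP_A/ΔP_B = 5.303e+04/2.284e+04 = 2.32.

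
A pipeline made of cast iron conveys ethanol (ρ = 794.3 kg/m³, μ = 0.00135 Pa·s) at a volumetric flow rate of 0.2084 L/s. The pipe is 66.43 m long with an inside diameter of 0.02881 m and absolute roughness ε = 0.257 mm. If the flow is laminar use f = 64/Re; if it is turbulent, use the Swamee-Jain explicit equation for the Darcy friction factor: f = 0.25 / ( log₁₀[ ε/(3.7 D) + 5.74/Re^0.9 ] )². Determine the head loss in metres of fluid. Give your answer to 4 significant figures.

Q = 0.2084 L/s = 0.2084/1000 = 0.0002084 m³/s.
Cross-sectional area A = πD²/4 = π(0.02881)²/4 = 0.0006519 m²; mean velocity V = Q/A = 0.0002084/0.0006519 = 0.3197 m/s.
Reynolds number Re = ρVD/μ = 794.3 · 0.3197 · 0.02881 / 0.00135 = 5419.
Re > 4000 → turbulent. Relative roughness ε/D = 0.000257/0.02881 = 0.00892. Swamee-Jain: f = 0.25/(log₁₀[0.00892/3.7 + 5.74/5419^0.9])² = 0.25/(log₁₀[0.00241 + 0.0025])² = 0.25/(-2.309)² = 0.04691.
Darcy-Weisbach: ΔP = f(L/D)(ρV²/2) = 0.04691·(66.43/0.02881)·(794.3·0.3197²/2) = 0.04691·2306·40.59 = 4390 Pa.
Head loss h_f = ΔP/(ρg) = 4390/(794.3·9.81) = 0.5634 m.

h_f ≈ 0.5634 m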